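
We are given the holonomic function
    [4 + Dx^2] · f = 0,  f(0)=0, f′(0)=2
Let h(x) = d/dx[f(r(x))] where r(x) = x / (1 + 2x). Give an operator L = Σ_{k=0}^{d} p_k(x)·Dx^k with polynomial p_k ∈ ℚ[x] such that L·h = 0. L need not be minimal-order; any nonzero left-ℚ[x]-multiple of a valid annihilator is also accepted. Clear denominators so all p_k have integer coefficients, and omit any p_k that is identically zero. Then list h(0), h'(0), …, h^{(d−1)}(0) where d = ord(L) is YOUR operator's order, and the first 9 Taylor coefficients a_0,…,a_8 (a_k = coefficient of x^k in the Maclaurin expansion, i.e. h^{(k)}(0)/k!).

L = (28 + 96·x + 96·x^2) + (12 + 72·x + 144·x^2 + 96·x^3)·Dx + (1 + 8·x + 24·x^2 + 32·x^3 + 16·x^4)·Dx^2  (order 2).
h: a_k = 2, -8, 20, -32, 4/3, 240, -55448/45, 203648/45, -896716/63, …
ICs: h(0) = 2, h′(0) = -8.

f: a_k = 0, 2, 0, -4/3, 0, 4/15, 0, -8/315, 0, …
Substitute x→r, Dx→(1/r')Dx; clear ⇒ L₀.
h=h₀': d/dx-closure on L₀ ⇒ L.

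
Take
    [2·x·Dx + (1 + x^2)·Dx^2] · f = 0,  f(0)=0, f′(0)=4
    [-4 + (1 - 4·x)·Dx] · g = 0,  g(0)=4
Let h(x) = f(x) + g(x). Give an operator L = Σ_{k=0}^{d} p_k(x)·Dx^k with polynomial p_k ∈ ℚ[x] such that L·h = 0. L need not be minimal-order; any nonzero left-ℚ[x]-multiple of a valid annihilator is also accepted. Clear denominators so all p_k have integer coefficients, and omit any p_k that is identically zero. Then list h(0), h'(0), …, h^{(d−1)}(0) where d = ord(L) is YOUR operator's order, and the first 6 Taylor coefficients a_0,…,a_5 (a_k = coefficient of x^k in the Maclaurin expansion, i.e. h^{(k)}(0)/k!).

L = (8 - 128·x - 24·x^2)·Dx + (-49 + 8·x - 109·x^2 - 24·x^3)·Dx^2 + (4 - 15·x - 15·x^3 - 4·x^4)·Dx^3  (order 3).
h: a_k = 4, 20, 64, 764/3, 1024, 20484/5, …
ICs: h(0) = 4, h′(0) = 20, h′′(0) = 128.

f: a_k = 0, 4, 0, -4/3, 0, 4/5, …
g: a_k = 4, 16, 64, 256, 1024, 4096, …
Weyl lclm of L_f,L_g ⇒ L₀ (ord ≤ 3).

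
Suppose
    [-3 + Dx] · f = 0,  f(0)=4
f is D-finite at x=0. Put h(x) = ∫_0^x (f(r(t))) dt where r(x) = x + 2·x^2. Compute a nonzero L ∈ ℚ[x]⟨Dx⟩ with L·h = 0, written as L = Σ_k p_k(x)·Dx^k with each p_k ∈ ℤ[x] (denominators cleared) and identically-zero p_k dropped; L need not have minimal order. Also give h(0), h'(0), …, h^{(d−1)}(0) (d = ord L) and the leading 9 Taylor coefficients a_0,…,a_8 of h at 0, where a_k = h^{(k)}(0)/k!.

f: a_k = 4, 12, 18, 18, 27/2, 81/10, 81/20, 243/140, 729/1120, …
f∘r: x↦r, Dx↦Dx/r' in L_f ⇒ L₀.
h=∫h₀ ⇒ L = L₀·Dx.
L = (-3 - 12·x)·Dx + Dx^2  (order 2).
h: a_k = 0, 4, 6, 14, 45/2, 387/10, 1107/20, 11061/140, 112887/1120, …
ICs: h(0) = 0, h′(0) = 4.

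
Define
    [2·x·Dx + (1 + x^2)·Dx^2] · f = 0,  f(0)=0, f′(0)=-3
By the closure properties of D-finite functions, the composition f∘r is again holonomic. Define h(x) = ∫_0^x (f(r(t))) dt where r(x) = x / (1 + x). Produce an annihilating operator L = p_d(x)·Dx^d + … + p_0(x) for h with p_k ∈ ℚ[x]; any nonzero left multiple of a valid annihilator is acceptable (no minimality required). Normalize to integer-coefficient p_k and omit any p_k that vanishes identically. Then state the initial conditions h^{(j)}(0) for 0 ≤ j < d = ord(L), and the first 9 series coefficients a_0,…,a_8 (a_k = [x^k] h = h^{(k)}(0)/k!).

f: a_k = 0, -3, 0, 1, 0, -3/5, 0, 3/7, 0, …
Change of var in L_f (x↦r) gives L₀.
h=∫₀ˣh₀: take L = L₀·Dx.
L = (2 + 4·x)·Dx^2 + (1 + 2·x + 2·x^2)·Dx^3  (order 3).
h: a_k = 0, 0, -3/2, 1, -1/2, 0, 2/5, -4/7, 3/7, …
ICs: h(0) = 0, h′(0) = 0, h′′(0) = -3.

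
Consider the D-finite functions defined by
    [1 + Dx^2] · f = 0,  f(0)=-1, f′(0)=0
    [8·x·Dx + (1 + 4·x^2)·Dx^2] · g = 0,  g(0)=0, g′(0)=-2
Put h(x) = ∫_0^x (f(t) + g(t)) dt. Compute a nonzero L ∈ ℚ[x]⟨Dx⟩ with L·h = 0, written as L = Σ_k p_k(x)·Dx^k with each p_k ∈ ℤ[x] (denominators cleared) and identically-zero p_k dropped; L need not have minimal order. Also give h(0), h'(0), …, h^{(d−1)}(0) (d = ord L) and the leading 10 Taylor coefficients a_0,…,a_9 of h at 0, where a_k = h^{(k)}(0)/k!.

f: a_k = -1, 0, 1/2, 0, -1/24, 0, 1/720, 0, -1/40320, 0, …
g: a_k = 0, -2, 0, 8/3, 0, -32/5, 0, 128/7, 0, -512/9, …
h₀=f+g: left-lcm gives L₀, ord ≤ 4.
h=∫h₀ ⇒ L = L₀·Dx.
L = (-376·x + 1600·x^3 + 128·x^5)·Dx^2 + (-7 + 76·x^2 + 432·x^4 + 64·x^6)·Dx^3 + (-376·x + 1600·x^3 + 128·x^5)·Dx^4 + (-7 + 76·x^2 + 432·x^4 + 64·x^6)·Dx^5  (order 5).
h: a_k = 0, -1, -1, 1/6, 2/3, -1/120, -16/15, 1/5040, 16/7, -1/362880, …
ICs: h(0) = 0, h′(0) = -1, h′′(0) = -2, h′′′(0) = 1, h′′′′(0) = 16.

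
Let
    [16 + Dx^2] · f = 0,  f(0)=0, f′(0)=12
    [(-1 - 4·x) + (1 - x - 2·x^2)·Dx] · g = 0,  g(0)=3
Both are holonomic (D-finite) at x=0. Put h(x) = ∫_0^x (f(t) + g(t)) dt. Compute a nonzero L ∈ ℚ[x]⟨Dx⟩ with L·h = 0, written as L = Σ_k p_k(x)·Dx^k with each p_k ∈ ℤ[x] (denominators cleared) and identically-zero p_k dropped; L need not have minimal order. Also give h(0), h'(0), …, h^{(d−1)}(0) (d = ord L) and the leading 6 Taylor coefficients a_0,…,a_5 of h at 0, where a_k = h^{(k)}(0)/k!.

f: a_k = 0, 12, 0, -32, 0, 128/5, …
g: a_k = 3, 3, 9, 15, 33, 63, …
L₀ := lclm(L_f,L_g); ord L₀ ≤ 2+1.
∫: right-multiply L₀ by Dx.
L = (-368 - 1408·x + 256·x^2 - 512·x^3 - 2560·x^4 - 2048·x^5)·Dx + (176 - 336·x - 384·x^2 + 1024·x^3 + 384·x^4 - 1536·x^5 - 1024·x^6)·Dx^2 + (-23 - 88·x + 16·x^2 - 32·x^3 - 160·x^4 - 128·x^5)·Dx^3 + (11 - 21·x - 24·x^2 + 64·x^3 + 24·x^4 - 96·x^5 - 64·x^6)·Dx^4  (order 4).
h: a_k = 0, 3, 15/2, 3, -17/4, 33/5, …
ICs: h(0) = 0, h′(0) = 3, h′′(0) = 15, h′′′(0) = 18.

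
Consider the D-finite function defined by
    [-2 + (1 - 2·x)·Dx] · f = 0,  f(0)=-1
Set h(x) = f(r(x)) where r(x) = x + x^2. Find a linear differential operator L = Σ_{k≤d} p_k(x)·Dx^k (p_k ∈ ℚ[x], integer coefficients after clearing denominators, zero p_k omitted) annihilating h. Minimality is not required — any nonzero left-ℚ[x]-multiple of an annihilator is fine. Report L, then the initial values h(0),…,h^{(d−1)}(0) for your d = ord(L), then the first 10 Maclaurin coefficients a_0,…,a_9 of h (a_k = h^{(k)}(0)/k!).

f: a_k = -1, -2, -4, -8, -16, -32, -64, -128, -256, -512, …
L₀ from L_f via x↦r, Dx↦r'^{-1}Dx.
L = (2 + 4·x) + (-1 + 2·x + 2·x^2)·Dx  (order 1).
h: a_k = -1, -2, -6, -16, -44, -120, -328, -896, -2448, -6688, …
ICs: h(0) = -1.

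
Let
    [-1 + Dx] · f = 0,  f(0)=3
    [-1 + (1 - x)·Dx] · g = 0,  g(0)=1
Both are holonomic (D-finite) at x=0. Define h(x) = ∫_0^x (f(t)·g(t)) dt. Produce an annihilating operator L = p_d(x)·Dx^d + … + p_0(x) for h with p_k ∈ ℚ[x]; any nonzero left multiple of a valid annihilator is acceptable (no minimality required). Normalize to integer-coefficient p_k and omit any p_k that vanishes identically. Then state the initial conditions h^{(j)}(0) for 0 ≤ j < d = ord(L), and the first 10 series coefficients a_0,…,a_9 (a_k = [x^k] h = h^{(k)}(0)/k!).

L = (2 - x)·Dx + (-1 + x)·Dx^2  (order 2).
h: a_k = 0, 3, 3, 5/2, 2, 13/8, 163/120, 1957/1680, 685/672, 109601/120960, …
ICs: h(0) = 0, h′(0) = 3.

f: a_k = 3, 3, 3/2, 1/2, 1/8, 1/40, 1/240, 1/1680, 1/13440, 1/120960, …
g: a_k = 1, 1, 1, 1, 1, 1, 1, 1, 1, 1, …
L₀ := L_f ⊗_s L_g (sym. prod.), ord ≤ 1.
h=∫h₀ ⇒ L = L₀·Dx.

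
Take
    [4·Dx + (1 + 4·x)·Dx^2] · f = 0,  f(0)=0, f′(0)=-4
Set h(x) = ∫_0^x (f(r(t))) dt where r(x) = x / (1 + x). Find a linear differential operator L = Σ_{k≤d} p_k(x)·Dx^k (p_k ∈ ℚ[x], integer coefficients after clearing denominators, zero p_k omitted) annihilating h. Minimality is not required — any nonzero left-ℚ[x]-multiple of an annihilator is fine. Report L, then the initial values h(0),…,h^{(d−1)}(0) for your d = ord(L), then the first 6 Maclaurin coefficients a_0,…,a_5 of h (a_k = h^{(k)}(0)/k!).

L = (6 + 10·x)·Dx^2 + (1 + 6·x + 5·x^2)·Dx^3  (order 3).
h: a_k = 0, 0, -2, 4, -31/3, 156/5, …
ICs: h(0) = 0, h′(0) = 0, h′′(0) = -4.

f: a_k = 0, -4, 8, -64/3, 64, -1024/5, …
Substitute x→r, Dx→(1/r')Dx; clear ⇒ L₀.
h=∫₀ˣh₀: take L = L₀·Dx.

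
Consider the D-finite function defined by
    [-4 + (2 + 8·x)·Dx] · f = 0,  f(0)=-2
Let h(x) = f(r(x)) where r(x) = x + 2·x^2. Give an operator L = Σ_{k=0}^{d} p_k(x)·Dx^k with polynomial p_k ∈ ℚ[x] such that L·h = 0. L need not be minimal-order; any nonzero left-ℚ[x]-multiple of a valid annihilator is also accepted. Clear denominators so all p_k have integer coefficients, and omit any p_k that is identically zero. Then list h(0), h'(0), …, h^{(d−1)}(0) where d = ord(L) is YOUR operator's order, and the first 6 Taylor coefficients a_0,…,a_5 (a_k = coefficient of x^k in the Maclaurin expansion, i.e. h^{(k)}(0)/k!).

L = (-2 - 8·x) + (1 + 4·x + 8·x^2)·Dx  (order 1).
h: a_k = -2, -4, -4, 8, -12, 8, …
ICs: h(0) = -2.

f: a_k = -2, -4, 4, -8, 20, -56, …
Change of var in L_f (x↦r) gives L₀.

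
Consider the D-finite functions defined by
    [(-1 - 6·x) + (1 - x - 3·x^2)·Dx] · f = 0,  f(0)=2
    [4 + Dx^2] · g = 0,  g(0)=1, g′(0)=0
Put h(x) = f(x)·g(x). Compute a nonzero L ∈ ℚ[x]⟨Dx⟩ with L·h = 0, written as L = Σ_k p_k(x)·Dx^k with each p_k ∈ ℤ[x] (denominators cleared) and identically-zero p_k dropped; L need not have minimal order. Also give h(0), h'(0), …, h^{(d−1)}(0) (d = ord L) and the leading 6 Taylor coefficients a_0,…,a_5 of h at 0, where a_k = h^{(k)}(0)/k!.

L = (2 + 4·x + 12·x^2) + (2 + 12·x)·Dx + (-1 + x + 3·x^2)·Dx^2  (order 2).
h: a_k = 2, 2, 4, 10, 70/3, 160/3, …
ICs: h(0) = 2, h′(0) = 2.

f: a_k = 2, 2, 8, 14, 38, 80, …
g: a_k = 1, 0, -2, 0, 2/3, 0, …
h₀=f·g: eliminate ⇒ L₀, order ≤ 1·2.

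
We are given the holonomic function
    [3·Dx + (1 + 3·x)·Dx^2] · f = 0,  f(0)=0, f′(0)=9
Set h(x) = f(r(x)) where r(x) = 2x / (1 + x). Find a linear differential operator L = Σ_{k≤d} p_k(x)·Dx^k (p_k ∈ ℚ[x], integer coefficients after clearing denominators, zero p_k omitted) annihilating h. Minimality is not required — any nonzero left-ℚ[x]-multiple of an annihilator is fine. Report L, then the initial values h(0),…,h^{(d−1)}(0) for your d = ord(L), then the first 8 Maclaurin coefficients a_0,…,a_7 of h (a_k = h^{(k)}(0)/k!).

f: a_k = 0, 9, -27/2, 27, -243/4, 729/5, -729/2, 6561/7, …
Substitute x→r, Dx→(1/r')Dx; clear ⇒ L₀.
L = (8 + 14·x)·Dx + (1 + 8·x + 7·x^2)·Dx^2  (order 2).
h: a_k = 0, 18, -72, 342, -1800, 50418/5, -58824, 2470626/7, …
ICs: h(0) = 0, h′(0) = 18.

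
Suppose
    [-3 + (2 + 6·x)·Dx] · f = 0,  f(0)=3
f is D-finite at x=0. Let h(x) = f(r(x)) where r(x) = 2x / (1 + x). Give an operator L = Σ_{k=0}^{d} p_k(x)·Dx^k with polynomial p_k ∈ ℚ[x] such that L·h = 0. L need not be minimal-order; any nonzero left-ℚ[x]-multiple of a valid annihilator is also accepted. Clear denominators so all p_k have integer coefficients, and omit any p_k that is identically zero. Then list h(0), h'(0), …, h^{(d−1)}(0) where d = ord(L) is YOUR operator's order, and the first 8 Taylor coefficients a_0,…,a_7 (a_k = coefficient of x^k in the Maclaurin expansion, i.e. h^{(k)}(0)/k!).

L = -3 + (1 + 8·x + 7·x^2)·Dx  (order 1).
h: a_k = 3, 9, -45/2, 153/2, -2583/8, 12411/8, -128961/16, 704925/16, …
ICs: h(0) = 3.

f: a_k = 3, 9/2, -27/8, 81/16, -1215/128, 5103/256, -45927/1024, 216513/2048, …
L₀ from L_f via x↦r, Dx↦r'^{-1}Dx.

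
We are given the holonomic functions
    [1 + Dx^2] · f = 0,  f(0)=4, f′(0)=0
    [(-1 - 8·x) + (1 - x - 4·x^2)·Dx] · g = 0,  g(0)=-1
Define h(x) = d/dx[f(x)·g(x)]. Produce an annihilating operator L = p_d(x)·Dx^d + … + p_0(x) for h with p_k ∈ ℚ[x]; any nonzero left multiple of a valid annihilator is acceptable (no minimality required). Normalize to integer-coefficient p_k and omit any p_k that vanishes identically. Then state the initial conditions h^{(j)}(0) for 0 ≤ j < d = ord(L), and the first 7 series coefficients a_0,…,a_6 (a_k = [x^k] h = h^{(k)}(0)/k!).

L = (159 - 2·x - 7·x^2 + 8·x^3 + 16·x^4) + (22 + 178·x + 24·x^2 + 64·x^3)·Dx + (-7 + 6·x + 25·x^2 + 8·x^3 + 16·x^4)·Dx^2  (order 2).
h: a_k = -4, -36, -102, -1274/3, -7265/6, -120029/30, -2060723/180, …
ICs: h(0) = -4, h′(0) = -36.

f: a_k = 4, 0, -2, 0, 1/6, 0, -1/180, …
g: a_k = -1, -1, -5, -9, -29, -65, -181, …
L₀ := L_f ⊗_s L_g (sym. prod.), ord ≤ 2.
Derive L from L₀ (diff closure).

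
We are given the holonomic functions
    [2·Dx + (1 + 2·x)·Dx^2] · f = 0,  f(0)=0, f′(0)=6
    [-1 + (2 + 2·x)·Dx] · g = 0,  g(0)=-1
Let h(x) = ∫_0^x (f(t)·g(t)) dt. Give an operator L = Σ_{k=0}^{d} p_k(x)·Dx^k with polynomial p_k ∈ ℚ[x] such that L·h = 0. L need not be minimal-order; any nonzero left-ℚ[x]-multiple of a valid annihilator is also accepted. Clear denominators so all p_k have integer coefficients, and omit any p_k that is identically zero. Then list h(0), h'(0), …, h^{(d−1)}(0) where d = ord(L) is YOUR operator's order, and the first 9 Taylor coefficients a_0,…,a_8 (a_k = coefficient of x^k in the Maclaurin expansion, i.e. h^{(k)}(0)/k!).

f: a_k = 0, 6, -6, 8, -12, 96/5, -32, 384/7, -96, …
g: a_k = -1, -1/2, 1/8, -1/16, 5/128, -7/256, 21/1024, -33/2048, 429/32768, …
Product ⇒ symmetric product L₀, ord ≤ 2.
Integrate: L := L₀·Dx.
L = (-1 + 2·x)·Dx + (4 + 4·x)·Dx^2 + (4 + 16·x + 20·x^2 + 8·x^3)·Dx^3  (order 3).
h: a_k = 0, 0, -3, 1, -17/16, 11/8, -3709/1920, 12801/4480, -629127/143360, …
ICs: h(0) = 0, h′(0) = 0, h′′(0) = -6.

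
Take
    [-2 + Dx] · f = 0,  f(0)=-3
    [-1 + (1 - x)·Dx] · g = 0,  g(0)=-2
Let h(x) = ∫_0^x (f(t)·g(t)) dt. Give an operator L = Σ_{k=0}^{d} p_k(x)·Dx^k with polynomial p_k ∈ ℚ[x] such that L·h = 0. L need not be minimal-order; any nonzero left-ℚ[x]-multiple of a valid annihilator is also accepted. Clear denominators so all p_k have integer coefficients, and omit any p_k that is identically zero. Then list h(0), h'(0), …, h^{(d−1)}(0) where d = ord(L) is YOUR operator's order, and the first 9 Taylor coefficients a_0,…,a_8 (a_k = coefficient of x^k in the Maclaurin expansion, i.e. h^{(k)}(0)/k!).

f: a_k = -3, -6, -6, -4, -2, -4/5, -4/15, -8/105, -2/105, …
g: a_k = -2, -2, -2, -2, -2, -2, -2, -2, -2, …
Sym-product of L_f,L_g gives L₀ (≤ ord 1).
h=∫h₀ ⇒ L = L₀·Dx.
L = (3 - 2·x)·Dx + (-1 + x)·Dx^2  (order 2).
h: a_k = 0, 6, 9, 10, 19/2, 42/5, 109/15, 662/105, 155/28, …
ICs: h(0) = 0, h′(0) = 6.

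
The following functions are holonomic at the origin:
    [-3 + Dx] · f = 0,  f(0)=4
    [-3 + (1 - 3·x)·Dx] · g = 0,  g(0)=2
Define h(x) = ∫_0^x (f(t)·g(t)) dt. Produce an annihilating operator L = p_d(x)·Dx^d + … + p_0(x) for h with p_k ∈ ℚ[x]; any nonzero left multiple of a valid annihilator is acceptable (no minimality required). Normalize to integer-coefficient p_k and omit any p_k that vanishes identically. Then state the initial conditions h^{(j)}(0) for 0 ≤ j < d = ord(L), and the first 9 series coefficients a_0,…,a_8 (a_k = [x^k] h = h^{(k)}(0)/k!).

f: a_k = 4, 12, 18, 18, 27/2, 81/10, 81/20, 243/140, 729/1120, …
g: a_k = 2, 6, 18, 54, 162, 486, 1458, 4374, 13122, …
f·g: L₀ = L_f ⊗_s L_g, ord ≤ 1·1.
∫: right-multiply L₀ by Dx.
L = (6 - 9·x)·Dx + (-1 + 3·x)·Dx^2  (order 2).
h: a_k = 0, 8, 24, 60, 144, 351, 4401/5, 158517/70, 166455/28, …
ICs: h(0) = 0, h′(0) = 8.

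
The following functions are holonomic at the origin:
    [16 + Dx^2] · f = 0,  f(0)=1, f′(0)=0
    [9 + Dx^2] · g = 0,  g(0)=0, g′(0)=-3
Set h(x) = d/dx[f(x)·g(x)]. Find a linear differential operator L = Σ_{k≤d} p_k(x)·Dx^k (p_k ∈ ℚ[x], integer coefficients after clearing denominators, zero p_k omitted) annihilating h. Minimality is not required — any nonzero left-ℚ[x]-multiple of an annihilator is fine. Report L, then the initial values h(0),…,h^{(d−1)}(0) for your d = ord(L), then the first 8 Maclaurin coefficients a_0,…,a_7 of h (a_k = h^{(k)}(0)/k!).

f: a_k = 1, 0, -8, 0, 32/3, 0, -256/45, 0, …
g: a_k = 0, -3, 0, 9/2, 0, -81/40, 0, 243/560, …
Sym-product of L_f,L_g gives L₀ (≤ ord 4).
Derive L from L₀ (diff closure).
L = 49 + 50·Dx^2 + Dx^4  (order 4).
h: a_k = -3, 0, 171/2, 0, -2801/8, 0, 137257/240, 0, …
ICs: h(0) = -3, h′(0) = 0, h′′(0) = 171, h′′′(0) = 0.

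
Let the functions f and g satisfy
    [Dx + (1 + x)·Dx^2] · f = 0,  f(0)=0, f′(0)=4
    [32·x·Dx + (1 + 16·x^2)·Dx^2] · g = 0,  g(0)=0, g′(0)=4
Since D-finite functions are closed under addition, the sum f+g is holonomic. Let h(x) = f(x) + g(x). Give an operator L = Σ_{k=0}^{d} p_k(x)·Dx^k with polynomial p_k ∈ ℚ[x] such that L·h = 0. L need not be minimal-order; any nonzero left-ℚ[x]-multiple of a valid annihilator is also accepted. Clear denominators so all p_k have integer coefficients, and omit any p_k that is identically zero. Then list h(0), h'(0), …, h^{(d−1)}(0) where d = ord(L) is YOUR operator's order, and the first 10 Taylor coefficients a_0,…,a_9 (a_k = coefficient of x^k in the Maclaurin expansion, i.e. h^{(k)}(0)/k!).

L = (-32 - 96·x + 1536·x^2 + 512·x^3)·Dx + (-34 - 64·x + 1440·x^2 + 3072·x^3 + 1024·x^4)·Dx^2 + (-1 + 31·x + 32·x^2 + 512·x^3 + 768·x^4 + 256·x^5)·Dx^3  (order 3).
h: a_k = 0, 8, -2, -20, -1, 1028/5, -2/3, -2340, -1/2, 262148/9, …
ICs: h(0) = 0, h′(0) = 8, h′′(0) = -4.

f: a_k = 0, 4, -2, 4/3, -1, 4/5, -2/3, 4/7, -1/2, 4/9, …
g: a_k = 0, 4, 0, -64/3, 0, 1024/5, 0, -16384/7, 0, 262144/9, …
Sum ⇒ L₀ = lclm(L_f,L_g) in ℚ(x)⟨Dx⟩.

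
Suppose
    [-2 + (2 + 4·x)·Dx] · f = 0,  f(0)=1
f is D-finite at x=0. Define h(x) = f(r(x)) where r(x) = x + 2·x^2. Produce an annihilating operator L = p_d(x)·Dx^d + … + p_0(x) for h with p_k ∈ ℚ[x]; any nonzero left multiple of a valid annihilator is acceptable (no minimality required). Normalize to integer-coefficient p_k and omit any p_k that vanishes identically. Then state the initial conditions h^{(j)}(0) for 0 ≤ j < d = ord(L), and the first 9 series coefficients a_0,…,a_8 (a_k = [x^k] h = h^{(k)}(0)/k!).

f: a_k = 1, 1, -1/2, 1/2, -5/8, 7/8, -21/16, 33/16, -429/128, …
h₀=f(r): pull back L_f along r ⇒ L₀.
L = (-1 - 4·x) + (1 + 2·x + 4·x^2)·Dx  (order 1).
h: a_k = 1, 1, 3/2, -3/2, 3/8, 15/8, -57/16, 21/16, 867/128, …
ICs: h(0) = 1.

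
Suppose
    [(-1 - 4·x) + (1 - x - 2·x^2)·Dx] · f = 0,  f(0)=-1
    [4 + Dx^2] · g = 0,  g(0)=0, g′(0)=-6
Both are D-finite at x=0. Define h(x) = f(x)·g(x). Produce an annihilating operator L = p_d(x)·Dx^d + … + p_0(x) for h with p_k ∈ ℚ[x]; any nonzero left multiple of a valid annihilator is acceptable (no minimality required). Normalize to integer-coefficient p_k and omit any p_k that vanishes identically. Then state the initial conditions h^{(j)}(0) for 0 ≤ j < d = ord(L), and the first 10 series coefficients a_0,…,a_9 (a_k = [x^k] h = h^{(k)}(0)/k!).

f: a_k = -1, -1, -3, -5, -11, -21, -43, -85, -171, -341, …
g: a_k = 0, -6, 0, 4, 0, -4/5, 0, 8/105, 0, -4/945, …
Product ⇒ symmetric product L₀, ord ≤ 2.
L = (4·x + 8·x^2) + (2 + 8·x)·Dx + (-1 + x + 2·x^2)·Dx^2  (order 2).
h: a_k = 0, 6, 6, 14, 26, 274/5, 534/5, 22714/105, 45142/105, 815134/945, …
ICs: h(0) = 0, h′(0) = 6.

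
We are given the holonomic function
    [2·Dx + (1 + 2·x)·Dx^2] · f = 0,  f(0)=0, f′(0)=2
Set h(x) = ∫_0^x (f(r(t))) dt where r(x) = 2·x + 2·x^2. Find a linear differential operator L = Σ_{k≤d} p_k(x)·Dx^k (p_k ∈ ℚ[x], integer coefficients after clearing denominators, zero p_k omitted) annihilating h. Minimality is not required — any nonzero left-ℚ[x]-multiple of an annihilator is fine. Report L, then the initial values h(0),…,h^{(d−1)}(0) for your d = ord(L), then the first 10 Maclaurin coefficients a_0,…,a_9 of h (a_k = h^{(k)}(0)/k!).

f: a_k = 0, 2, -2, 8/3, -4, 32/5, -32/3, 128/7, -32, 512/9, …
h₀=f(r): pull back L_f along r ⇒ L₀.
h=∫₀ˣh₀: take L = L₀·Dx.
L = 2·Dx^2 + (1 + 2·x)·Dx^3  (order 3).
h: a_k = 0, 0, 2, -4/3, 4/3, -8/5, 32/15, -64/21, 32/7, -64/9, …
ICs: h(0) = 0, h′(0) = 0, h′′(0) = 4.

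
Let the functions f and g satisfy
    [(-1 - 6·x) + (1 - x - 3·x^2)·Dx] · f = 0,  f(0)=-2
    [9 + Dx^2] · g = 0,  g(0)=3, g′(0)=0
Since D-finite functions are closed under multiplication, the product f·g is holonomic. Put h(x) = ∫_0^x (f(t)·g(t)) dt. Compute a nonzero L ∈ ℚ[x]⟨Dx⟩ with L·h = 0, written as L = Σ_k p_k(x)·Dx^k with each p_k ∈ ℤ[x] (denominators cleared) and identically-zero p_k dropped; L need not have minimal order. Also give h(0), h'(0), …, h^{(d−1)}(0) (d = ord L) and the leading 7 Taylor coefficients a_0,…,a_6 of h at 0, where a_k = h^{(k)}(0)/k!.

f: a_k = -2, -2, -8, -14, -38, -80, -194, …
g: a_k = 3, 0, -27/2, 0, 81/8, 0, -243/80, …
L₀ := L_f ⊗_s L_g (sym. prod.), ord ≤ 2.
∫: right-multiply L₀ by Dx.
L = (-3 + 9·x + 27·x^2)·Dx + (2 + 12·x)·Dx^2 + (-1 + x + 3·x^2)·Dx^3  (order 3).
h: a_k = 0, -6, -3, 1, -15/4, -21/4, -95/8, …
ICs: h(0) = 0, h′(0) = -6, h′′(0) = -6.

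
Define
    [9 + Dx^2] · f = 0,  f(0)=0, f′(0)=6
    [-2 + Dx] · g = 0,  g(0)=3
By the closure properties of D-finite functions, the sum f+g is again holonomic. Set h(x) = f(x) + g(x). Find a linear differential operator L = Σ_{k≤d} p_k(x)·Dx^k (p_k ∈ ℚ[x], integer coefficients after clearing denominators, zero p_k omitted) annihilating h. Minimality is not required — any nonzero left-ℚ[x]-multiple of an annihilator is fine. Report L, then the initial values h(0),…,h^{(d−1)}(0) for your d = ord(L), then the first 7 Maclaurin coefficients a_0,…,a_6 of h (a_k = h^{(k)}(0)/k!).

f: a_k = 0, 6, 0, -9, 0, 81/20, 0, …
g: a_k = 3, 6, 6, 4, 2, 4/5, 4/15, …
h₀=f+g: left-lcm gives L₀, ord ≤ 3.
L = -18 + 9·Dx - 2·Dx^2 + Dx^3  (order 3).
h: a_k = 3, 12, 6, -5, 2, 97/20, 4/15, …
ICs: h(0) = 3, h′(0) = 12, h′′(0) = 12.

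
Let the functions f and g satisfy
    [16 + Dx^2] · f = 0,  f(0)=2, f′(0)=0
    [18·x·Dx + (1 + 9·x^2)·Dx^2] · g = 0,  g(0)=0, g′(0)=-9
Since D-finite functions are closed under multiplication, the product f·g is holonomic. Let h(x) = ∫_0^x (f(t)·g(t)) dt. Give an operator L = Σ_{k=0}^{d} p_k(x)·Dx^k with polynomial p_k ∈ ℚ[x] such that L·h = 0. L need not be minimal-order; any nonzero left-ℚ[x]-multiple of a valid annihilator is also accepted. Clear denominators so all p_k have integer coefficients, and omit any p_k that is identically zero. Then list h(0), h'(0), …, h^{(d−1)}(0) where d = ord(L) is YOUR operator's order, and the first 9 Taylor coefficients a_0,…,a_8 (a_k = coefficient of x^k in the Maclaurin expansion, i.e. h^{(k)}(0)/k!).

L = (20800 + 494784·x^2 + 2923776·x^4 + 11943936·x^6 + 26873856·x^8)·Dx + (19584·x + 342144·x^3 + 2239488·x^5 + 6718464·x^7)·Dx^2 + (1700 + 42732·x^2 + 318816·x^4 + 1492992·x^6 + 3359232·x^8)·Dx^3 + (1224·x + 21384·x^3 + 139968·x^5 + 419904·x^7)·Dx^4 + (25 + 738·x^2 + 8505·x^4 + 46656·x^6 + 104976·x^8)·Dx^5  (order 5).
h: a_k = 0, 0, -9, 0, 99/2, 0, -763/5, 0, 85501/140, …
ICs: h(0) = 0, h′(0) = 0, h′′(0) = -18, h′′′(0) = 0, h′′′′(0) = 1188.

f: a_k = 2, 0, -16, 0, 64/3, 0, -512/45, 0, 1024/315, …
g: a_k = 0, -9, 0, 27, 0, -729/5, 0, 6561/7, 0, …
f·g: L₀ = L_f ⊗_s L_g, ord ≤ 2·2.
h=∫h₀ ⇒ L = L₀·Dx.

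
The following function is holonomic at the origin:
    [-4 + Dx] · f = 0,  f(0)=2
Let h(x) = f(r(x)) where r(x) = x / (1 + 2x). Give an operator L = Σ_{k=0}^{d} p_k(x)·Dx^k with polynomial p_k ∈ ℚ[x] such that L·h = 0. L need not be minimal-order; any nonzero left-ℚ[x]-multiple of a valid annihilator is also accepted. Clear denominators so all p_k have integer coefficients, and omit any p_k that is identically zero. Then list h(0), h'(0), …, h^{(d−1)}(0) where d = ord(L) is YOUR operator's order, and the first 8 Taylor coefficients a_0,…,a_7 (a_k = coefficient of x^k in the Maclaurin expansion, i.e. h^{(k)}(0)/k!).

L = -4 + (1 + 4·x + 4·x^2)·Dx  (order 1).
h: a_k = 2, 8, 0, -32/3, 64/3, -128/5, 512/45, 2560/63, …
ICs: h(0) = 2.

f: a_k = 2, 8, 16, 64/3, 64/3, 256/15, 512/45, 2048/315, …
Change of var in L_f (x↦r) gives L₀.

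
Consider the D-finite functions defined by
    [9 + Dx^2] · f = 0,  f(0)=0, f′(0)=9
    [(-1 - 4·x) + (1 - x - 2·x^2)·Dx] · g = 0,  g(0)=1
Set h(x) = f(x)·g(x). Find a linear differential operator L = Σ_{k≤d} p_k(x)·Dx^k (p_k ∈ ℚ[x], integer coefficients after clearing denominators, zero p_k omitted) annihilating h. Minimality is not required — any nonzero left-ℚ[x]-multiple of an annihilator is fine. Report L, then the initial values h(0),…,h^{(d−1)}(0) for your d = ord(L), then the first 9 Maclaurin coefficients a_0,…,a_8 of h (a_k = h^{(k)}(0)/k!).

L = (-5 + 9·x + 18·x^2) + (2 + 8·x)·Dx + (-1 + x + 2·x^2)·Dx^2  (order 2).
h: a_k = 0, 9, 9, 27/2, 63/2, 2583/40, 5103/40, 143037/560, 285921/560, …
ICs: h(0) = 0, h′(0) = 9.

f: a_k = 0, 9, 0, -27/2, 0, 243/40, 0, -729/560, 0, …
g: a_k = 1, 1, 3, 5, 11, 21, 43, 85, 171, …
L₀ := L_f ⊗_s L_g (sym. prod.), ord ≤ 2.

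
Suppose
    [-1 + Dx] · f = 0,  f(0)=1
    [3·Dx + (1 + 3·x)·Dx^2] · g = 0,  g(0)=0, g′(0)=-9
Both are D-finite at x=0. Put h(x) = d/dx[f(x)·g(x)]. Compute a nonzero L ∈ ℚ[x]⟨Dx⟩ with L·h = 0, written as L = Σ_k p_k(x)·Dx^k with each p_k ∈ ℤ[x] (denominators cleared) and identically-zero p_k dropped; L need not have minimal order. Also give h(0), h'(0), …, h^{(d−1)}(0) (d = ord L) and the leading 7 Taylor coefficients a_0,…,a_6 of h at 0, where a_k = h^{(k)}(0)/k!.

L = (13 - 12·x + 9·x^2) + (-11 + 15·x - 18·x^2)·Dx + (-2 - 3·x + 9·x^2)·Dx^2  (order 2).
h: a_k = -9, 9, -54, 156, -3867/8, 11763/8, -44561/10, …
ICs: h(0) = -9, h′(0) = 9.

f: a_k = 1, 1, 1/2, 1/6, 1/24, 1/120, 1/720, …
g: a_k = 0, -9, 27/2, -27, 243/4, -729/5, 729/2, …
h₀=f·g: eliminate ⇒ L₀, order ≤ 1·2.
h₀' ⇒ L via d/dx closure of L₀.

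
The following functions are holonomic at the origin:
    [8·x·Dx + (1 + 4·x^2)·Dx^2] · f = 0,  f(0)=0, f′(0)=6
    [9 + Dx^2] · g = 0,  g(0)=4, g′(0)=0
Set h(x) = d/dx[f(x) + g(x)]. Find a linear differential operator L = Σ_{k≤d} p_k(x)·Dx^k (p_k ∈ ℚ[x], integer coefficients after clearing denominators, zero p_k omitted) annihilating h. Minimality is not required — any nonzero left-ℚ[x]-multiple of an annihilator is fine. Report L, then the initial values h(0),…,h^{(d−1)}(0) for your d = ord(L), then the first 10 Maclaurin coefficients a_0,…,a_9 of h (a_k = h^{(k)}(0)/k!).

f: a_k = 0, 6, 0, -8, 0, 96/5, 0, -384/7, 0, 512/3, …
g: a_k = 4, 0, -18, 0, 27/2, 0, -81/20, 0, 729/1120, 0, …
f+g: L₀ = lclm(L_f,L_g), ord ≤ 2+2.
Derive L from L₀ (diff closure).
L = (-2808·x + 19008·x^3 + 10368·x^5) + (9 + 1548·x^2 + 7344·x^4 + 5184·x^6)·Dx + (-312·x + 2112·x^3 + 1152·x^5)·Dx^2 + (1 + 172·x^2 + 816·x^4 + 576·x^6)·Dx^3  (order 3).
h: a_k = 6, -36, -24, 54, 96, -243/10, -384, 729/140, 1536, -729/1120, …
ICs: h(0) = 6, h′(0) = -36, h′′(0) = -48.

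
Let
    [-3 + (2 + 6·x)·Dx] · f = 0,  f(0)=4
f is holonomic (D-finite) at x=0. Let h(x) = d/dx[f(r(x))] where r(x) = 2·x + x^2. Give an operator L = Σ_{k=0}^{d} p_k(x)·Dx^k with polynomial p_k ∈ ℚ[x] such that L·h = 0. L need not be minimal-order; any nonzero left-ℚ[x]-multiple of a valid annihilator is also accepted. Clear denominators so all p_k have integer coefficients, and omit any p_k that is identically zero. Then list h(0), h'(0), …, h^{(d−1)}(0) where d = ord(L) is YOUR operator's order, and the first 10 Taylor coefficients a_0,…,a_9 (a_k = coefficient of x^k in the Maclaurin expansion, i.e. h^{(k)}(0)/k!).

L = -2 + (-1 - 7·x - 9·x^2 - 3·x^3)·Dx  (order 1).
h: a_k = 12, -24, 108, -504, 2430, -11988, 60102, -304884, 3120849/2, -8042085, …
ICs: h(0) = 12.

f: a_k = 4, 6, -9/2, 27/4, -405/32, 1701/64, -15309/256, 72171/512, -2814669/8192, 14073345/16384, …
Substitute x→r, Dx→(1/r')Dx; clear ⇒ L₀.
Derive L from L₀ (diff closure).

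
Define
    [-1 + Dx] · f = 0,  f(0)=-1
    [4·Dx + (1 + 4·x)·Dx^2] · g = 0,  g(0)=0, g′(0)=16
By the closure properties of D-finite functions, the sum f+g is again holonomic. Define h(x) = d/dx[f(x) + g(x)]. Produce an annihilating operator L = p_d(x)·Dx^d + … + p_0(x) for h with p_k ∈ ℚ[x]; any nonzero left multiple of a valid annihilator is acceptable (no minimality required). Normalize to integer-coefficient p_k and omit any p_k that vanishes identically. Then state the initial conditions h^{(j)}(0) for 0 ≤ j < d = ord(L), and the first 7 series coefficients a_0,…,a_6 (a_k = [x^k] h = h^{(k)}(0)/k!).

f: a_k = -1, -1, -1/2, -1/6, -1/24, -1/120, -1/720, …
g: a_k = 0, 16, -32, 256/3, -256, 4096/5, -8192/3, …
L₀ := lclm(L_f,L_g); ord L₀ ≤ 1+2.
Differentiate: ansatz ord ≤ ord L₀ ⇒ L.
L = (-36 - 16·x) + (31 - 8·x - 16·x^2)·Dx + (5 + 24·x + 16·x^2)·Dx^2  (order 2).
h: a_k = 15, -65, 511/2, -6145/6, 98303/24, -1966081/120, 47185919/720, …
ICs: h(0) = 15, h′(0) = -65.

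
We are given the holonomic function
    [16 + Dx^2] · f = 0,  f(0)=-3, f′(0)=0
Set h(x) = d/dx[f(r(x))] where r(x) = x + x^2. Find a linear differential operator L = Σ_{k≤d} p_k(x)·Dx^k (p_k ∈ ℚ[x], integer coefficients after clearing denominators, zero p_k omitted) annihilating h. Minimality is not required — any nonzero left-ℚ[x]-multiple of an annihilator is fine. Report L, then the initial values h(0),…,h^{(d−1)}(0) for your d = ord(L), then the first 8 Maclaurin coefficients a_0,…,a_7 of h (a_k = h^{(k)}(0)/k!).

L = (28 + 128·x + 384·x^2 + 512·x^3 + 256·x^4) + (-6 - 12·x)·Dx + (1 + 4·x + 4·x^2)·Dx^2  (order 2).
h: a_k = 0, 48, 144, -32, -640, -5248/5, -896/5, 184064/105, …
ICs: h(0) = 0, h′(0) = 48.

f: a_k = -3, 0, 24, 0, -32, 0, 256/15, 0, …
Substitute x→r, Dx→(1/r')Dx; clear ⇒ L₀.
h₀' ⇒ L via d/dx closure of L₀.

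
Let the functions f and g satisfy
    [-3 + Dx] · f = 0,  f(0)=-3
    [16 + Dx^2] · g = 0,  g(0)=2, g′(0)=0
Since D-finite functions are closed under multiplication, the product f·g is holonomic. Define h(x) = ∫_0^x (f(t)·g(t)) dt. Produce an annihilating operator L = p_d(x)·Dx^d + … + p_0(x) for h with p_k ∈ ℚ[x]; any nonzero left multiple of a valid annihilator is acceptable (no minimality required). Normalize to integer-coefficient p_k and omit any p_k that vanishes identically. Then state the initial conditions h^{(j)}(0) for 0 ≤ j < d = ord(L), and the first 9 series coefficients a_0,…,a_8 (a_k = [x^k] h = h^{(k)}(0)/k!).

f: a_k = -3, -9, -27/2, -27/2, -81/8, -243/40, -243/80, -729/560, -2187/4480, …
g: a_k = 2, 0, -16, 0, 64/3, 0, -512/45, 0, 1024/315, …
h₀=f·g: eliminate ⇒ L₀, order ≤ 1·2.
Integrate: L := L₀·Dx.
L = 25·Dx - 6·Dx^2 + Dx^3  (order 3).
h: a_k = 0, -6, -9, 7, 117/4, 527/20, 79/40, -1679/120, -25481/2240, …
ICs: h(0) = 0, h′(0) = -6, h′′(0) = -18.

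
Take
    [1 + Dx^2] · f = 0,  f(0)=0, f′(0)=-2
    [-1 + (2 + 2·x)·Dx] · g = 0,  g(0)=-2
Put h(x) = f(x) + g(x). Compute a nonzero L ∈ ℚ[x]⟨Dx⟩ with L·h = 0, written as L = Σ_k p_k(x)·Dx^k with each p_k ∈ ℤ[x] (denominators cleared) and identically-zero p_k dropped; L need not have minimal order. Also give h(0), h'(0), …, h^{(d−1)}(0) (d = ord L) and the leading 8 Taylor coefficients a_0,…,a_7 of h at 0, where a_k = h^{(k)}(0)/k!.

L = (-7 - 8·x - 4·x^2) + (6 + 22·x + 24·x^2 + 8·x^3)·Dx + (-7 - 8·x - 4·x^2)·Dx^2 + (6 + 22·x + 24·x^2 + 8·x^3)·Dx^3  (order 3).
h: a_k = -2, -3, 1/4, 5/24, 5/64, -137/1920, 21/512, -10267/322560, …
ICs: h(0) = -2, h′(0) = -3, h′′(0) = 1/2.

f: a_k = 0, -2, 0, 1/3, 0, -1/60, 0, 1/2520, …
g: a_k = -2, -1, 1/4, -1/8, 5/64, -7/128, 21/512, -33/1024, …
f+g: L₀ = lclm(L_f,L_g), ord ≤ 2+1.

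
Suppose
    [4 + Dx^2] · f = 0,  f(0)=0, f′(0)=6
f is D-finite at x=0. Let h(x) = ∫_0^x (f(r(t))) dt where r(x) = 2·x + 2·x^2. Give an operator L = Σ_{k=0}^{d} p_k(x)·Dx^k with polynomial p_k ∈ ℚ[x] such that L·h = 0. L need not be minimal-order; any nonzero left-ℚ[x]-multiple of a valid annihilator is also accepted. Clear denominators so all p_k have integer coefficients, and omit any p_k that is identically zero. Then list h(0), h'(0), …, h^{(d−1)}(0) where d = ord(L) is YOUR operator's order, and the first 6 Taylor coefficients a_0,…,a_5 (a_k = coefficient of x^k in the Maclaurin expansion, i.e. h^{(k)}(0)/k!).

L = (16 + 96·x + 192·x^2 + 128·x^3)·Dx - 2·Dx^2 + (1 + 2·x)·Dx^3  (order 3).
h: a_k = 0, 0, 6, 4, -8, -96/5, …
ICs: h(0) = 0, h′(0) = 0, h′′(0) = 12.

f: a_k = 0, 6, 0, -4, 0, 4/5, …
Change of var in L_f (x↦r) gives L₀.
h=∫h₀ ⇒ L = L₀·Dx.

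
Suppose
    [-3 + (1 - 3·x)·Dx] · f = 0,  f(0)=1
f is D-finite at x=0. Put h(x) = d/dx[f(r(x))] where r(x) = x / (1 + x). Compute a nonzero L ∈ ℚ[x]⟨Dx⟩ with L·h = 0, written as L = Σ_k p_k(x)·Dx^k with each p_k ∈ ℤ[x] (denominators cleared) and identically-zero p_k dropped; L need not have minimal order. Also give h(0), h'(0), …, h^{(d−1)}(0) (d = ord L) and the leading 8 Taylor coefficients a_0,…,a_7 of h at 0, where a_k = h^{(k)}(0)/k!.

f: a_k = 1, 3, 9, 27, 81, 243, 729, 2187, …
Substitute x→r, Dx→(1/r')Dx; clear ⇒ L₀.
Differentiate: ansatz ord ≤ ord L₀ ⇒ L.
L = 4 + (-1 + 2·x)·Dx  (order 1).
h: a_k = 3, 12, 36, 96, 240, 576, 1344, 3072, …
ICs: h(0) = 3.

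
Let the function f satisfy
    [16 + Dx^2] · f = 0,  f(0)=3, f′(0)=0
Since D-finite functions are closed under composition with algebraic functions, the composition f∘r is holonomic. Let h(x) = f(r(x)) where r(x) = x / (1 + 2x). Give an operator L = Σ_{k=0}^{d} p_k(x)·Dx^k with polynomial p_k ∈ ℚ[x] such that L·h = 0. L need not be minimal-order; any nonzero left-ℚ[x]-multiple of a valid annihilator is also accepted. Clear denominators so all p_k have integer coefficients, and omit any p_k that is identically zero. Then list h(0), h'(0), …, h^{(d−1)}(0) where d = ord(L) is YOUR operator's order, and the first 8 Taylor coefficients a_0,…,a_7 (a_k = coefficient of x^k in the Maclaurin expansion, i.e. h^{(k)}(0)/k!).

L = 16 + (4 + 24·x + 48·x^2 + 32·x^3)·Dx + (1 + 8·x + 24·x^2 + 32·x^3 + 16·x^4)·Dx^2  (order 2).
h: a_k = 3, 0, -24, 96, -256, 512, -9856/15, -1536/5, …
ICs: h(0) = 3, h′(0) = 0.

f: a_k = 3, 0, -24, 0, 32, 0, -256/15, 0, …
f∘r: x↦r, Dx↦Dx/r' in L_f ⇒ L₀.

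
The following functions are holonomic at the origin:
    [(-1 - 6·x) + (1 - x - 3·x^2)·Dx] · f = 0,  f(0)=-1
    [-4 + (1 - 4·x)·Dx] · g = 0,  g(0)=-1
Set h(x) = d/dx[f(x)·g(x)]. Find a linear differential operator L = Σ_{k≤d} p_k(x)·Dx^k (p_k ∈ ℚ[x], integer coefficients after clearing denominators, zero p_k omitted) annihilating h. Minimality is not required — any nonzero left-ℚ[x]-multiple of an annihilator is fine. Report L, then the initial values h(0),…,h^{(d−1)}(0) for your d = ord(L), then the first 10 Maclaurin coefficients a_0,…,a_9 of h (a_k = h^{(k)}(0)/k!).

f: a_k = -1, -1, -4, -7, -19, -40, -97, -217, -508, -1159, …
g: a_k = -1, -4, -16, -64, -256, -1024, -4096, -16384, -65536, -262144, …
f·g: L₀ = L_f ⊗_s L_g, ord ≤ 1·1.
h₀' ⇒ L via d/dx closure of L₀.
L = (48 - 102·x - 354·x^2 + 192·x^3 + 1728·x^4) + (-5 + 27·x + 21·x^2 - 238·x^3 + 60·x^4 + 432·x^5)·Dx  (order 1).
h: a_k = 5, 48, 309, 1724, 8820, 42918, 201803, 926592, 4180095, 18605030, …
ICs: h(0) = 5.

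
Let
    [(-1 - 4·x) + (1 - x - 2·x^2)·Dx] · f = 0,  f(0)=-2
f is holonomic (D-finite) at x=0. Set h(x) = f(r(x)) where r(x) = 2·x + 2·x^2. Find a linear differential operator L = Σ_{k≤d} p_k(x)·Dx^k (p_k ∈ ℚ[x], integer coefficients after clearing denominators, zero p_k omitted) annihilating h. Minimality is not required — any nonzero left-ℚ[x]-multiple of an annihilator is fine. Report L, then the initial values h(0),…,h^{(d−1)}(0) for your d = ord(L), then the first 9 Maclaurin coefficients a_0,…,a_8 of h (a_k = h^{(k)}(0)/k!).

L = (2 + 20·x + 48·x^2 + 32·x^3) + (-1 + 2·x + 10·x^2 + 16·x^3 + 8·x^4)·Dx  (order 1).
h: a_k = -2, -4, -28, -128, -616, -2992, -14416, -69632, -336224, …
ICs: h(0) = -2.

f: a_k = -2, -2, -6, -10, -22, -42, -86, -170, -342, …
f∘r: x↦r, Dx↦Dx/r' in L_f ⇒ L₀.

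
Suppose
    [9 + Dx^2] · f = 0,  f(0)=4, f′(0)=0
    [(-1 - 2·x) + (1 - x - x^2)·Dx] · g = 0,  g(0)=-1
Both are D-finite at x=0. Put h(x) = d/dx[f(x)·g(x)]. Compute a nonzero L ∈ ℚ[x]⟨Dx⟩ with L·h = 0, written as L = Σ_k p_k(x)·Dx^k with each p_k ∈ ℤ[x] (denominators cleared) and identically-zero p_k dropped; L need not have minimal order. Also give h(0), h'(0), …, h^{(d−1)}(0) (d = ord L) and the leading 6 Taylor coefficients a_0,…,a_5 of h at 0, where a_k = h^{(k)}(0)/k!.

L = (3 - 162·x - 81·x^2 + 162·x^3 + 81·x^4) + (-12 - 6·x + 54·x^2 + 36·x^3)·Dx + (7 - 16·x - 7·x^2 + 18·x^3 + 9·x^4)·Dx^2  (order 2).
h: a_k = -4, 20, 18, 10, 85/2, 903/10, …
ICs: h(0) = -4, h′(0) = 20.

f: a_k = 4, 0, -18, 0, 27/2, 0, …
g: a_k = -1, -1, -2, -3, -5, -8, …
Sym-product of L_f,L_g gives L₀ (≤ ord 2).
h=h₀': d/dx-closure on L₀ ⇒ L.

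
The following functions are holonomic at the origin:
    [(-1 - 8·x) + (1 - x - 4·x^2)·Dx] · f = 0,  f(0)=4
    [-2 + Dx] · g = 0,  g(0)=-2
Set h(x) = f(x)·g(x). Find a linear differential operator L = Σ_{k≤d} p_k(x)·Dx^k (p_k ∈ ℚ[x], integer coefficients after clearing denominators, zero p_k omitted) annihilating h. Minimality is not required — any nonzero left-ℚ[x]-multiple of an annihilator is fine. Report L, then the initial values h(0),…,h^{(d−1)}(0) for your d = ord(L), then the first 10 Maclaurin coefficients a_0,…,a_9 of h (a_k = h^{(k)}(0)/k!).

L = (3 + 6·x - 8·x^2) + (-1 + x + 4·x^2)·Dx  (order 1).
h: a_k = -8, -24, -72, -536/3, -472, -5944/5, -138488/45, -274152/35, -2115016/105, -145930712/2835, …
ICs: h(0) = -8.

f: a_k = 4, 4, 20, 36, 116, 260, 724, 1764, 4660, 11716, …
g: a_k = -2, -4, -4, -8/3, -4/3, -8/15, -8/45, -16/315, -4/315, -8/2835, …
L₀ := L_f ⊗_s L_g (sym. prod.), ord ≤ 1.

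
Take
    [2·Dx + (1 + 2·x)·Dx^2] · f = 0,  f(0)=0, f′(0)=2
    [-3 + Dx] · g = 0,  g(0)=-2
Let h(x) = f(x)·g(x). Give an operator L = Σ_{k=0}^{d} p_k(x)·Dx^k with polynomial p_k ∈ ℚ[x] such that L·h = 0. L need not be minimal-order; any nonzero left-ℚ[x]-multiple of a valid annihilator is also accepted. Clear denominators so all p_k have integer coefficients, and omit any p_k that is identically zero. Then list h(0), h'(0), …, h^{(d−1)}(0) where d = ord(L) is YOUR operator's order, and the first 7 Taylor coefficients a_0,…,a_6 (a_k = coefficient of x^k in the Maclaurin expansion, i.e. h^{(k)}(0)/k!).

f: a_k = 0, 2, -2, 8/3, -4, 32/5, -32/3, …
g: a_k = -2, -6, -9, -9, -27/4, -81/20, -81/40, …
Product ⇒ symmetric product L₀, ord ≤ 2.
L = (3 + 18·x) + (-4 - 12·x)·Dx + (1 + 2·x)·Dx^2  (order 2).
h: a_k = 0, -4, -8, -34/3, -8, -83/10, 1/3, …
ICs: h(0) = 0, h′(0) = -4.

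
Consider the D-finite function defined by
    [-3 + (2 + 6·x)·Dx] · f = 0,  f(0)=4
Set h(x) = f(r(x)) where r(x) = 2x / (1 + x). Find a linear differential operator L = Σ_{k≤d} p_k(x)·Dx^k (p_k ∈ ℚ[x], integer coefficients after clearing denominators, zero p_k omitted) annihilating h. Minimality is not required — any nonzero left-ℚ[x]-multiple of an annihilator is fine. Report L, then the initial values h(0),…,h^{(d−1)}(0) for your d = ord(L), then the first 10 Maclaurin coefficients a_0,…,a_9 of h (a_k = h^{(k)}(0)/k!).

L = -3 + (1 + 8·x + 7·x^2)·Dx  (order 1).
h: a_k = 4, 12, -30, 102, -861/2, 4137/2, -42987/4, 234975/4, -10648221/32, 61936809/32, …
ICs: h(0) = 4.

f: a_k = 4, 6, -9/2, 27/4, -405/32, 1701/64, -15309/256, 72171/512, -2814669/8192, 14073345/16384, …
f∘r: x↦r, Dx↦Dx/r' in L_f ⇒ L₀.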